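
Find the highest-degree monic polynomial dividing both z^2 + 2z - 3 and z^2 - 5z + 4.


Factor each:
  z^2 + 2z - 3 = (z - 1)(z + 3)
  z^2 - 5z + 4 = (z - 1)(z - 4)
Common monic factor: z - 1


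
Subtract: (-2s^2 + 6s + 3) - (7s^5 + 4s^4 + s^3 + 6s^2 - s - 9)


Distribute the minus sign:
  (-2s^2 + 6s + 3)
- (7s^5 + 4s^4 + s^3 + 6s^2 - s - 9)
Negate second polynomial: -7s^5 - 4s^4 - s^3 - 6s^2 + s + 9
Add: -7s^5 - 4s^4 - s^3 - 8s^2 + 7s + 12


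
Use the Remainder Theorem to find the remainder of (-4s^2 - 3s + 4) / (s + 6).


By the Remainder Theorem, the remainder equals p(-6):
  -4*(-6)^2 = -144
  -3*(-6)^1 = 18
  constant: 4
Sum: -144 + 18 + 4 = -122


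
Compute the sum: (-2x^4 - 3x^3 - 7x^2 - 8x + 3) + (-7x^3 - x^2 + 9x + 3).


Align terms by degree and add:
  -2x^4 - 3x^3 - 7x^2 - 8x + 3
  -7x^3 - x^2 + 9x + 3
= -2x^4 - 10x^3 - 8x^2 + x + 6


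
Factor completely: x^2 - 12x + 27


Roots satisfy r1 + r2 = -b/a = 12 and r1*r2 = c/a = 27.
So r1 = 9, r2 = 3.
x^2 - 12x + 27 = (x - r1)(x - r2) = (x - 9)(x - 3)


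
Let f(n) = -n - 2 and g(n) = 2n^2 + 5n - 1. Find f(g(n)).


Substitute g(n) into f:
f(g(n)) = -1*(2n^2 + 5n - 1) + (-2)
Expand and combine: -2n^2 - 5n - 1


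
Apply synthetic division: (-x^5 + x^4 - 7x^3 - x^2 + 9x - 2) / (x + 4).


Synthetic division with c = -4. Coefficients: -1, 1, -7, -1, 9, -2
Bring down -1.
  -1 * -4 = 4; 4 + 1 = 5
  5 * -4 = -20; -20 - 7 = -27
  -27 * -4 = 108; 108 - 1 = 107
  107 * -4 = -428; -428 + 9 = -419
  -419 * -4 = 1676; 1676 - 2 = 1674
Quotient: -x^4 + 5x^3 - 27x^2 + 107x - 419, Remainder: 1674


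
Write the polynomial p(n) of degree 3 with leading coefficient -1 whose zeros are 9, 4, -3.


p(n) = -(n - 9)(n - 4)(n + 3)
Expand: -n^3 + 10n^2 + 3n - 108


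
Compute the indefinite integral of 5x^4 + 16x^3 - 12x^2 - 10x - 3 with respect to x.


Reverse power rule on each term:
  ∫ 5x^4 dx = x^5
  ∫ 16x^3 dx = 4x^4
  ∫ -12x^2 dx = -4x^3
  ∫ -10x dx = -5x^2
  ∫ -3 dx = -3x
F(x) = x^5 + 4x^4 - 4x^3 - 5x^2 - 3x + C


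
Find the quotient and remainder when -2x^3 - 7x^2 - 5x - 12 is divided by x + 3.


(-2x^3 - 7x^2 - 5x - 12) / (x + 3)
Step 1: -2x^2 * (x + 3) = -2x^3 - 6x^2; subtract.
Step 2: -x * (x + 3) = -x^2 - 3x; subtract.
Step 3: -2 * (x + 3) = -2x - 6; subtract.
Quotient: -2x^2 - x - 2, Remainder: -6


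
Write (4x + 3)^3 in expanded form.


Expand (4x + 3)^3 by repeated multiplication:
  (4x + 3)^2 = 16x^2 + 24x + 9
= 64x^3 + 144x^2 + 108x + 27


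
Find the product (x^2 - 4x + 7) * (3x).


Distribute each term of the first polynomial:
  (x^2)(3x) = 3x^3
  (-4x)(3x) = -12x^2
  (7)(3x) = 21x
Sum: 3x^3 - 12x^2 + 21x


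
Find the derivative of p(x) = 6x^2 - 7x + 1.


Apply the power rule term by term:
  d/dx(6x^2) = 12x
  d/dx(-7x) = -7
  d/dx(1) = 0
p'(x) = 12x - 7


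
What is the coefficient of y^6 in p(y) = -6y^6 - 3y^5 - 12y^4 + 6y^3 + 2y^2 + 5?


Read off the coefficient of y^6: -6


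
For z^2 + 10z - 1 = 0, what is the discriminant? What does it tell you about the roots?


D = b^2 - 4ac = (10)^2 - 4(1)(-1) = 100 + 4 = 104
Since D > 0: two distinct irrational roots


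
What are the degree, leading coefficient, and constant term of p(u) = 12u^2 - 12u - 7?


Highest power of u is 2, with coefficient 12. Constant term is -7.
Degree = 2, leading coefficient = 12, constant term = -7


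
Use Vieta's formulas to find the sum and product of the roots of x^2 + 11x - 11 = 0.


For ax^2+bx+c=0: sum = -b/a, product = c/a.
a=1, b=11, c=-11
Sum = -(11)/1 = -11
Product = (-11)/1 = -11


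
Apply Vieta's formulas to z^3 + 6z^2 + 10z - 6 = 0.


Monic cubic z^3+bz^2+cz+d=0: sum=-b, pairwise sum=c, product=-d.
b=6, c=10, d=-6
r1+r2+r3 = -6
r1r2+r1r3+r2r3 = 10
r1r2r3 = 6


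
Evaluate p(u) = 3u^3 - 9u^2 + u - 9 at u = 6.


Using direct substitution:
  3 * (6)^3 = 648
  -9 * (6)^2 = -324
  1 * (6)^1 = 6
  constant: -9
Sum = 648 - 324 + 6 - 9 = 321


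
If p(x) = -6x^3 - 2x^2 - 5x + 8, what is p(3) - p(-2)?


p(3) = -187
p(-2) = 58
p(3) - p(-2) = -187 - 58 = -245


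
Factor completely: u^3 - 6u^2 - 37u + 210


Try integer roots (divisors of 210). u=7: p(7)=0.
Divide out (u - 7): quotient is u^2 + u - 30.
Factor the quadratic: (u - 5)(u + 6)
Result: (u - 7)(u - 5)(u + 6)


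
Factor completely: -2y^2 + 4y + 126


Roots satisfy r1 + r2 = -b/a = 2 and r1*r2 = c/a = -63.
So r1 = -7, r2 = 9.
-2y^2 + 4y + 126 = -2(y - r1)(y - r2) = -2(y + 7)(y - 9)


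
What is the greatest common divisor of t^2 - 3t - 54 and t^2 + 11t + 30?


Factor each:
  t^2 - 3t - 54 = (t + 6)(t - 9)
  t^2 + 11t + 30 = (t + 6)(t + 5)
Common monic factor: t + 6


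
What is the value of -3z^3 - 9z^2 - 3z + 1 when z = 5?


Using direct substitution:
  -3 * (5)^3 = -375
  -9 * (5)^2 = -225
  -3 * (5)^1 = -15
  constant: 1
Sum = -375 - 225 - 15 + 1 = -614


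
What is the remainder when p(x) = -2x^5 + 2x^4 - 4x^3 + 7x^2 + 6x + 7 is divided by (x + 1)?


By the Remainder Theorem, the remainder equals p(-1):
  -2*(-1)^5 = 2
  2*(-1)^4 = 2
  -4*(-1)^3 = 4
  7*(-1)^2 = 7
  6*(-1)^1 = -6
  constant: 7
Sum: 2 + 2 + 4 + 7 - 6 + 7 = 16


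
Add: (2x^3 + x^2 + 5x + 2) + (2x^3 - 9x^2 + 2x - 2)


Align terms by degree and add:
  2x^3 + x^2 + 5x + 2
+ 2x^3 - 9x^2 + 2x - 2
= 4x^3 - 8x^2 + 7x


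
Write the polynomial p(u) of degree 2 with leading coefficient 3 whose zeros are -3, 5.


p(u) = 3(u + 3)(u - 5)
Expand: 3u^2 - 6u - 45


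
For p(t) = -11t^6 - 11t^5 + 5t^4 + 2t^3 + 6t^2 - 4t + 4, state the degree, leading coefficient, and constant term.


Highest power of t is 6, with coefficient -11. Constant term is 4.
Degree = 6, leading coefficient = -11, constant term = 4


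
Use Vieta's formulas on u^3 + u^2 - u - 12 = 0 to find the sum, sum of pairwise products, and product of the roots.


Monic cubic u^3+bu^2+cu+d=0: sum=-b, pairwise sum=c, product=-d.
b=1, c=-1, d=-12
r1+r2+r3 = -1
r1r2+r1r3+r2r3 = -1
r1r2r3 = 12


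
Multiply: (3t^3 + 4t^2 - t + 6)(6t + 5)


Distribute each term of the first polynomial:
  (3t^3)(6t + 5) = 18t^4 + 15t^3
  (4t^2)(6t + 5) = 24t^3 + 20t^2
  (-t)(6t + 5) = -6t^2 - 5t
  (6)(6t + 5) = 36t + 30
Sum: 18t^4 + 39t^3 + 14t^2 + 31t + 30


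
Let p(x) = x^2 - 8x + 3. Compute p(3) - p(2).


p(3) = -12
p(2) = -9
p(3) - p(2) = -12 + 9 = -3


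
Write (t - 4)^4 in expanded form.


Expand (t - 4)^4 by repeated multiplication:
  (t - 4)^2 = t^2 - 8t + 16
  (t - 4)^3 = t^3 - 12t^2 + 48t - 64
= t^4 - 16t^3 + 96t^2 - 256t + 256


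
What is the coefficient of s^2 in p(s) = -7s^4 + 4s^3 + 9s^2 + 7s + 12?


Read off the coefficient of s^2: 9


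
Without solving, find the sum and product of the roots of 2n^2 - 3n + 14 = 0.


For an^2+bn+c=0: sum = -b/a, product = c/a.
a=2, b=-3, c=14
Sum = -(-3)/2 = 3/2
Product = (14)/2 = 7


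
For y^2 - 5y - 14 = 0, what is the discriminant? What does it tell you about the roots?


D = b^2 - 4ac = (-5)^2 - 4(1)(-14) = 25 + 56 = 81
Since D > 0: two distinct rational roots


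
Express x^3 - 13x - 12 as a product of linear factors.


Try integer roots (divisors of -12). x=4: p(4)=0.
Divide out (x - 4): quotient is x^2 + 4x + 3.
Factor the quadratic: (x + 1)(x + 3)
Result: (x - 4)(x + 1)(x + 3)


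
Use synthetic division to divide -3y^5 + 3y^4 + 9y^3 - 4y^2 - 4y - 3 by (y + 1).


Synthetic division with c = -1. Coefficients: -3, 3, 9, -4, -4, -3
Bring down -3.
  -3 * -1 = 3; 3 + 3 = 6
  6 * -1 = -6; -6 + 9 = 3
  3 * -1 = -3; -3 - 4 = -7
  -7 * -1 = 7; 7 - 4 = 3
  3 * -1 = -3; -3 - 3 = -6
Quotient: -3y^4 + 6y^3 + 3y^2 - 7y + 3, Remainder: -6


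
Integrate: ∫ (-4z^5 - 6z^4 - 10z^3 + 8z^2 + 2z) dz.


Reverse power rule on each term:
  ∫ -4z^5 dz = -(2/3)z^6
  ∫ -6z^4 dz = -(6/5)z^5
  ∫ -10z^3 dz = -(5/2)z^4
  ∫ 8z^2 dz = (8/3)z^3
  ∫ 2z dz = z^2
F(z) = -(2/3)z^6 - (6/5)z^5 - (5/2)z^4 + (8/3)z^3 + z^2 + C


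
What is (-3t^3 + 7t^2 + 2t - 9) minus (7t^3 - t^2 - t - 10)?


Distribute the minus sign:
  (-3t^3 + 7t^2 + 2t - 9)
- (7t^3 - t^2 - t - 10)
Negate second polynomial: -7t^3 + t^2 + t + 10
Add: -10t^3 + 8t^2 + 3t + 1


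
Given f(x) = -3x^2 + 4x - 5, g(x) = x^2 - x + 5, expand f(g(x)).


Substitute g(x) into f:
f(g(x)) = -3*(x^2 - x + 5)^2 + 4*(x^2 - x + 5) + (-5)
(x^2 - x + 5)^2 = x^4 - 2x^3 + 11x^2 - 10x + 25
Expand and combine: -3x^4 + 6x^3 - 29x^2 + 26x - 60


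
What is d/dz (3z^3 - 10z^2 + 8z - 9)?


Apply the power rule term by term:
  d/dz(3z^3) = 9z^2
  d/dz(-10z^2) = -20z
  d/dz(8z) = 8
  d/dz(-9) = 0
p'(z) = 9z^2 - 20z + 8


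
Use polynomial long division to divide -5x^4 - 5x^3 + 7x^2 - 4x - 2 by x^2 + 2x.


(-5x^4 - 5x^3 + 7x^2 - 4x - 2) / (x^2 + 2x)
Step 1: -5x^2 * (x^2 + 2x) = -5x^4 - 10x^3; subtract.
Step 2: 5x * (x^2 + 2x) = 5x^3 + 10x^2; subtract.
Step 3: -3 * (x^2 + 2x) = -3x^2 - 6x; subtract.
Quotient: -5x^2 + 5x - 3, Remainder: 2x - 2


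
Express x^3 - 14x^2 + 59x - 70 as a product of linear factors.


Try integer roots (divisors of -70). x=5: p(5)=0.
Divide out (x - 5): quotient is x^2 - 9x + 14.
Factor the quadratic: (x - 2)(x - 7)
Result: (x - 5)(x - 2)(x - 7)


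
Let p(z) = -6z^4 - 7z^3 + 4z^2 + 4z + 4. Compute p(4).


Using direct substitution:
  -6 * (4)^4 = -1536
  -7 * (4)^3 = -448
  4 * (4)^2 = 64
  4 * (4)^1 = 16
  constant: 4
Sum = -1536 - 448 + 64 + 16 + 4 = -1900


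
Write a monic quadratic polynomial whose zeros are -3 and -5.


p(s) = (s + 3)(s + 5)
Expand: s^2 + 8s + 15


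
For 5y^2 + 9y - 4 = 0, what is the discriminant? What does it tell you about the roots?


D = b^2 - 4ac = (9)^2 - 4(5)(-4) = 81 + 80 = 161
Since D > 0: two distinct irrational roots


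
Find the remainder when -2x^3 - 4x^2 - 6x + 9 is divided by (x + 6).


By the Remainder Theorem, the remainder equals p(-6):
  -2*(-6)^3 = 432
  -4*(-6)^2 = -144
  -6*(-6)^1 = 36
  constant: 9
Sum: 432 - 144 + 36 + 9 = 333


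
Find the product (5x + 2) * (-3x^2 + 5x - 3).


Distribute each term of the first polynomial:
  (5x)(-3x^2 + 5x - 3) = -15x^3 + 25x^2 - 15x
  (2)(-3x^2 + 5x - 3) = -6x^2 + 10x - 6
Sum: -15x^3 + 19x^2 - 5x - 6


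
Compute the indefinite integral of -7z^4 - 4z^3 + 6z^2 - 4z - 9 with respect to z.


Reverse power rule on each term:
  ∫ -7z^4 dz = -(7/5)z^5
  ∫ -4z^3 dz = -z^4
  ∫ 6z^2 dz = 2z^3
  ∫ -4z dz = -2z^2
  ∫ -9 dz = -9z
F(z) = -(7/5)z^5 - z^4 + 2z^3 - 2z^2 - 9z + C


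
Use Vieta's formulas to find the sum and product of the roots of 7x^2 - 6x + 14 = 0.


For ax^2+bx+c=0: sum = -b/a, product = c/a.
a=7, b=-6, c=14
Sum = -(-6)/7 = 6/7
Product = (14)/7 = 2


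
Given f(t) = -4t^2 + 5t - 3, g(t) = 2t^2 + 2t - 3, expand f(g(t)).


Substitute g(t) into f:
f(g(t)) = -4*(2t^2 + 2t - 3)^2 + 5*(2t^2 + 2t - 3) + (-3)
(2t^2 + 2t - 3)^2 = 4t^4 + 8t^3 - 8t^2 - 12t + 9
Expand and combine: -16t^4 - 32t^3 + 42t^2 + 58t - 54


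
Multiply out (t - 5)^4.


Expand (t - 5)^4 by repeated multiplication:
  (t - 5)^2 = t^2 - 10t + 25
  (t - 5)^3 = t^3 - 15t^2 + 75t - 125
= t^4 - 20t^3 + 150t^2 - 500t + 625


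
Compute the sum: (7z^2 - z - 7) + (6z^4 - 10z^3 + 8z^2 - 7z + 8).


Align terms by degree and add:
  7z^2 - z - 7
+ 6z^4 - 10z^3 + 8z^2 - 7z + 8
= 6z^4 - 10z^3 + 15z^2 - 8z + 1


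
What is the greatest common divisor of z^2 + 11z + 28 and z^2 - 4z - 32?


Factor each:
  z^2 + 11z + 28 = (z + 4)(z + 7)
  z^2 - 4z - 32 = (z + 4)(z - 8)
Common monic factor: z + 4


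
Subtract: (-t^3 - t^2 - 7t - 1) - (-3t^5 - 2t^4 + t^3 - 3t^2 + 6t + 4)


Distribute the minus sign:
  (-t^3 - t^2 - 7t - 1)
- (-3t^5 - 2t^4 + t^3 - 3t^2 + 6t + 4)
Negate second polynomial: 3t^5 + 2t^4 - t^3 + 3t^2 - 6t - 4
Add: 3t^5 + 2t^4 - 2t^3 + 2t^2 - 13t - 5


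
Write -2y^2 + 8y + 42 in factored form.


Roots satisfy r1 + r2 = -b/a = 4 and r1*r2 = c/a = -21.
So r1 = 7, r2 = -3.
-2y^2 + 8y + 42 = -2(y - r1)(y - r2) = -2(y - 7)(y + 3)


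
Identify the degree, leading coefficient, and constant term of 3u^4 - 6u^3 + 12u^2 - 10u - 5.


Highest power of u is 4, with coefficient 3. Constant term is -5.
Degree = 4, leading coefficient = 3, constant term = -5


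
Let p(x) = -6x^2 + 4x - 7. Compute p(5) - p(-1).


p(5) = -137
p(-1) = -17
p(5) - p(-1) = -137 + 17 = -120


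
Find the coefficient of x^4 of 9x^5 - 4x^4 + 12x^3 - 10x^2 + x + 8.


Read off the coefficient of x^4: -4


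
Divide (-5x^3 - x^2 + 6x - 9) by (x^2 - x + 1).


(-5x^3 - x^2 + 6x - 9) / (x^2 - x + 1)
Step 1: -5x * (x^2 - x + 1) = -5x^3 + 5x^2 - 5x; subtract.
Step 2: -6 * (x^2 - x + 1) = -6x^2 + 6x - 6; subtract.
Quotient: -5x - 6, Remainder: 5x - 3


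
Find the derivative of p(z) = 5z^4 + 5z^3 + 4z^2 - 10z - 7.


Apply the power rule term by term:
  d/dz(5z^4) = 20z^3
  d/dz(5z^3) = 15z^2
  d/dz(4z^2) = 8z
  d/dz(-10z) = -10
  d/dz(-7) = 0
p'(z) = 20z^3 + 15z^2 + 8z - 10


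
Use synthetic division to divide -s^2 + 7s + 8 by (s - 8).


Synthetic division with c = 8. Coefficients: -1, 7, 8
Bring down -1.
  -1 * 8 = -8; -8 + 7 = -1
  -1 * 8 = -8; -8 + 8 = 0
Quotient: -s - 1, Remainder: 0


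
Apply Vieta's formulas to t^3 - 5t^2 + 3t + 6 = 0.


Monic cubic t^3+bt^2+ct+d=0: sum=-b, pairwise sum=c, product=-d.
b=-5, c=3, d=6
r1+r2+r3 = 5
r1r2+r1r3+r2r3 = 3
r1r2r3 = -6


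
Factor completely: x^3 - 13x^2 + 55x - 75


Try integer roots (divisors of -75). x=5: p(5)=0.
Divide out (x - 5): quotient is x^2 - 8x + 15.
Factor the quadratic: (x - 3)(x - 5)
Result: (x - 5)(x - 3)(x - 5)


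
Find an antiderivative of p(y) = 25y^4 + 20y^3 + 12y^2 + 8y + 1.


Reverse power rule on each term:
  ∫ 25y^4 dy = 5y^5
  ∫ 20y^3 dy = 5y^4
  ∫ 12y^2 dy = 4y^3
  ∫ 8y dy = 4y^2
  ∫ 1 dy = y
F(y) = 5y^5 + 5y^4 + 4y^3 + 4y^2 + y + C


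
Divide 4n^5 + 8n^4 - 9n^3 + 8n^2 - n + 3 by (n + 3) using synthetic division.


Synthetic division with c = -3. Coefficients: 4, 8, -9, 8, -1, 3
Bring down 4.
  4 * -3 = -12; -12 + 8 = -4
  -4 * -3 = 12; 12 - 9 = 3
  3 * -3 = -9; -9 + 8 = -1
  -1 * -3 = 3; 3 - 1 = 2
  2 * -3 = -6; -6 + 3 = -3
Quotient: 4n^4 - 4n^3 + 3n^2 - n + 2, Remainder: -3


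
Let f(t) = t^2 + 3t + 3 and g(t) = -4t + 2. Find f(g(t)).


Substitute g(t) into f:
f(g(t)) = 1*(-4t + 2)^2 + 3*(-4t + 2) + 3
(-4t + 2)^2 = 16t^2 - 16t + 4
Expand and combine: 16t^2 - 28t + 13


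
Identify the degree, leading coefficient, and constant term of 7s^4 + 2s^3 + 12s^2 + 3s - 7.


Highest power of s is 4, with coefficient 7. Constant term is -7.
Degree = 4, leading coefficient = 7, constant term = -7


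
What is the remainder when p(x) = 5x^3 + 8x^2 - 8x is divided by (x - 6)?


By the Remainder Theorem, the remainder equals p(6):
  5*(6)^3 = 1080
  8*(6)^2 = 288
  -8*(6)^1 = -48
  constant: 0
Sum: 1080 + 288 - 48 + 0 = 1320


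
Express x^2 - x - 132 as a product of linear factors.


Roots satisfy r1 + r2 = -b/a = 1 and r1*r2 = c/a = -132.
So r1 = -11, r2 = 12.
x^2 - x - 132 = (x - r1)(x - r2) = (x + 11)(x - 12)


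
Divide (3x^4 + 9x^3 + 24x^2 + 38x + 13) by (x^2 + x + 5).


(3x^4 + 9x^3 + 24x^2 + 38x + 13) / (x^2 + x + 5)
Step 1: 3x^2 * (x^2 + x + 5) = 3x^4 + 3x^3 + 15x^2; subtract.
Step 2: 6x * (x^2 + x + 5) = 6x^3 + 6x^2 + 30x; subtract.
Step 3: 3 * (x^2 + x + 5) = 3x^2 + 3x + 15; subtract.
Quotient: 3x^2 + 6x + 3, Remainder: 5x - 2


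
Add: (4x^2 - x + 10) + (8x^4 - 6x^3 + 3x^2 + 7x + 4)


Align terms by degree and add:
  4x^2 - x + 10
+ 8x^4 - 6x^3 + 3x^2 + 7x + 4
= 8x^4 - 6x^3 + 7x^2 + 6x + 14


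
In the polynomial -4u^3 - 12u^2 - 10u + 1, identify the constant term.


Read off the constant term: 1


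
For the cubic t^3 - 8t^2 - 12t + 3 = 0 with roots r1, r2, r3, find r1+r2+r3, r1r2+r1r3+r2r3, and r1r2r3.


Monic cubic t^3+bt^2+ct+d=0: sum=-b, pairwise sum=c, product=-d.
b=-8, c=-12, d=3
r1+r2+r3 = 8
r1r2+r1r3+r2r3 = -12
r1r2r3 = -3


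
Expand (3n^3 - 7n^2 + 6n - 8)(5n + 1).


Distribute each term of the first polynomial:
  (3n^3)(5n + 1) = 15n^4 + 3n^3
  (-7n^2)(5n + 1) = -35n^3 - 7n^2
  (6n)(5n + 1) = 30n^2 + 6n
  (-8)(5n + 1) = -40n - 8
Sum: 15n^4 - 32n^3 + 23n^2 - 34n - 8


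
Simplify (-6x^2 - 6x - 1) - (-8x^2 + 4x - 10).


Distribute the minus sign:
  (-6x^2 - 6x - 1)
- (-8x^2 + 4x - 10)
Negate second polynomial: 8x^2 - 4x + 10
Add: 2x^2 - 10x + 9


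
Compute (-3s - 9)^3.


Expand (-3s - 9)^3 by repeated multiplication:
  (-3s - 9)^2 = 9s^2 + 54s + 81
= -27s^3 - 243s^2 - 729s - 729


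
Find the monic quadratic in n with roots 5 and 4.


p(n) = (n - 5)(n - 4)
Expand: n^2 - 9n + 20


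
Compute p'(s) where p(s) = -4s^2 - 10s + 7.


Apply the power rule term by term:
  d/ds(-4s^2) = -8s
  d/ds(-10s) = -10
  d/ds(7) = 0
p'(s) = -8s - 10


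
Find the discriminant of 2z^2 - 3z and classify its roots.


D = b^2 - 4ac = (-3)^2 - 4(2)(0) = 9 = 9
Since D > 0: two distinct rational roots


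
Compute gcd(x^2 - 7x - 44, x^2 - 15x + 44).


Factor each:
  x^2 - 7x - 44 = (x - 11)(x + 4)
  x^2 - 15x + 44 = (x - 11)(x - 4)
Common monic factor: x - 11


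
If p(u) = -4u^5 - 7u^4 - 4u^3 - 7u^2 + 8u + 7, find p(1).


Using direct substitution:
  -4 * (1)^5 = -4
  -7 * (1)^4 = -7
  -4 * (1)^3 = -4
  -7 * (1)^2 = -7
  8 * (1)^1 = 8
  constant: 7
Sum = -4 - 7 - 4 - 7 + 8 + 7 = -7


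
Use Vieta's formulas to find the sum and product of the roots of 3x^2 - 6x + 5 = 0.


For ax^2+bx+c=0: sum = -b/a, product = c/a.
a=3, b=-6, c=5
Sum = -(-6)/3 = 2
Product = (5)/3 = 5/3


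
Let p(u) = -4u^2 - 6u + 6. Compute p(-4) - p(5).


p(-4) = -34
p(5) = -124
p(-4) - p(5) = -34 + 124 = 90


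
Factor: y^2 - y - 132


Roots satisfy r1 + r2 = -b/a = 1 and r1*r2 = c/a = -132.
So r1 = -11, r2 = 12.
y^2 - y - 132 = (y - r1)(y - r2) = (y + 11)(y - 12)


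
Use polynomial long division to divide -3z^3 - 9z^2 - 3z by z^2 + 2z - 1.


(-3z^3 - 9z^2 - 3z) / (z^2 + 2z - 1)
Step 1: -3z * (z^2 + 2z - 1) = -3z^3 - 6z^2 + 3z; subtract.
Step 2: -3 * (z^2 + 2z - 1) = -3z^2 - 6z + 3; subtract.
Quotient: -3z - 3, Remainder: -3


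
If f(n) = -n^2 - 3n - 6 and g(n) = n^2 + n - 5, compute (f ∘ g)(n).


Substitute g(n) into f:
f(g(n)) = -1*(n^2 + n - 5)^2 + (-3)*(n^2 + n - 5) + (-6)
(n^2 + n - 5)^2 = n^4 + 2n^3 - 9n^2 - 10n + 25
Expand and combine: -n^4 - 2n^3 + 6n^2 + 7n - 16


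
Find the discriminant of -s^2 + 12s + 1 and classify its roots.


D = b^2 - 4ac = (12)^2 - 4(-1)(1) = 144 + 4 = 148
Since D > 0: two distinct irrational roots


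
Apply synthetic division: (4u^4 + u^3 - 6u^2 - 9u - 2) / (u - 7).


Synthetic division with c = 7. Coefficients: 4, 1, -6, -9, -2
Bring down 4.
  4 * 7 = 28; 28 + 1 = 29
  29 * 7 = 203; 203 - 6 = 197
  197 * 7 = 1379; 1379 - 9 = 1370
  1370 * 7 = 9590; 9590 - 2 = 9588
Quotient: 4u^3 + 29u^2 + 197u + 1370, Remainder: 9588


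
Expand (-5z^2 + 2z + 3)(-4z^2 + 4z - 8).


Distribute each term of the first polynomial:
  (-5z^2)(-4z^2 + 4z - 8) = 20z^4 - 20z^3 + 40z^2
  (2z)(-4z^2 + 4z - 8) = -8z^3 + 8z^2 - 16z
  (3)(-4z^2 + 4z - 8) = -12z^2 + 12z - 24
Sum: 20z^4 - 28z^3 + 36z^2 - 4z - 24


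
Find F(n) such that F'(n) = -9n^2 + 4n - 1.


Reverse power rule on each term:
  ∫ -9n^2 dn = -3n^3
  ∫ 4n dn = 2n^2
  ∫ -1 dn = -n
F(n) = -3n^3 + 2n^2 - n + C


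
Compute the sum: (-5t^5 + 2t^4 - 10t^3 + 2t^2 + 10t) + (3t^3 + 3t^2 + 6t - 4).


Align terms by degree and add:
  -5t^5 + 2t^4 - 10t^3 + 2t^2 + 10t
+ 3t^3 + 3t^2 + 6t - 4
= -5t^5 + 2t^4 - 7t^3 + 5t^2 + 16t - 4


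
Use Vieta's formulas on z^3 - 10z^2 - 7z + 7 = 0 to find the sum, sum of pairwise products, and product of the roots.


Monic cubic z^3+bz^2+cz+d=0: sum=-b, pairwise sum=c, product=-d.
b=-10, c=-7, d=7
r1+r2+r3 = 10
r1r2+r1r3+r2r3 = -7
r1r2r3 = -7


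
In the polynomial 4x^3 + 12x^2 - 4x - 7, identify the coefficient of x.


Read off the coefficient of x: -4


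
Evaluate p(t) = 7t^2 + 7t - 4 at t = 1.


Using direct substitution:
  7 * (1)^2 = 7
  7 * (1)^1 = 7
  constant: -4
Sum = 7 + 7 - 4 = 10


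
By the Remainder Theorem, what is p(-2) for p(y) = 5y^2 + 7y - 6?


By the Remainder Theorem, the remainder equals p(-2):
  5*(-2)^2 = 20
  7*(-2)^1 = -14
  constant: -6
Sum: 20 - 14 - 6 = 0


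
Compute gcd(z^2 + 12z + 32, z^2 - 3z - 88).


Factor each:
  z^2 + 12z + 32 = (z + 8)(z + 4)
  z^2 - 3z - 88 = (z + 8)(z - 11)
Common monic factor: z + 8


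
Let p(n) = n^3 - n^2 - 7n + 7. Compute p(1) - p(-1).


p(1) = 0
p(-1) = 12
p(1) - p(-1) = 0 - 12 = -12


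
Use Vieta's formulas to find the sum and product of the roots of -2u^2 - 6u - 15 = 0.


For au^2+bu+c=0: sum = -b/a, product = c/a.
a=-2, b=-6, c=-15
Sum = -(-6)/-2 = -3
Product = (-15)/-2 = 15/2


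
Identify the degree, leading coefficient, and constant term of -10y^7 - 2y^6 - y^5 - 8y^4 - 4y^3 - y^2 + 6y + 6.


Highest power of y is 7, with coefficient -10. Constant term is 6.
Degree = 7, leading coefficient = -10, constant term = 6


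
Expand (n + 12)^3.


Expand (n + 12)^3 by repeated multiplication:
  (n + 12)^2 = n^2 + 24n + 144
= n^3 + 36n^2 + 432n + 1728


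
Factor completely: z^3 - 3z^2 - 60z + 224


Try integer roots (divisors of 224). z=7: p(7)=0.
Divide out (z - 7): quotient is z^2 + 4z - 32.
Factor the quadratic: (z + 8)(z - 4)
Result: (z - 7)(z + 8)(z - 4)


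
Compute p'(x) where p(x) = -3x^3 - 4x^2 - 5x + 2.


Apply the power rule term by term:
  d/dx(-3x^3) = -9x^2
  d/dx(-4x^2) = -8x
  d/dx(-5x) = -5
  d/dx(2) = 0
p'(x) = -9x^2 - 8x - 5


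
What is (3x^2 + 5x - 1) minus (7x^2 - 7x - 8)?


Distribute the minus sign:
  (3x^2 + 5x - 1)
- (7x^2 - 7x - 8)
Negate second polynomial: -7x^2 + 7x + 8
Add: -4x^2 + 12x + 7


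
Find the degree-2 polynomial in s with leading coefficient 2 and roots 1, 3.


p(s) = 2(s - 1)(s - 3)
Expand: 2s^2 - 8s + 6


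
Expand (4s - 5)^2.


Expand (4s - 5)^2 by repeated multiplication:
= 16s^2 - 40s + 25


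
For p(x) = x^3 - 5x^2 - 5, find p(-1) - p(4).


p(-1) = -11
p(4) = -21
p(-1) - p(4) = -11 + 21 = 10


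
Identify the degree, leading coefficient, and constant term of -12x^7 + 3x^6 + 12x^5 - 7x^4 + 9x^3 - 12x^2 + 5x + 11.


Highest power of x is 7, with coefficient -12. Constant term is 11.
Degree = 7, leading coefficient = -12, constant term = 11


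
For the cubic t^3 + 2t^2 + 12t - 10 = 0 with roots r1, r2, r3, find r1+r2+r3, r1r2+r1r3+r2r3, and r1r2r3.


Monic cubic t^3+bt^2+ct+d=0: sum=-b, pairwise sum=c, product=-d.
b=2, c=12, d=-10
r1+r2+r3 = -2
r1r2+r1r3+r2r3 = 12
r1r2r3 = 10


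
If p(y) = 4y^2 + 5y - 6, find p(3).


Using direct substitution:
  4 * (3)^2 = 36
  5 * (3)^1 = 15
  constant: -6
Sum = 36 + 15 - 6 = 45


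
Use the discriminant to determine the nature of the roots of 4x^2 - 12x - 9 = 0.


D = b^2 - 4ac = (-12)^2 - 4(4)(-9) = 144 + 144 = 288
Since D > 0: two distinct irrational roots


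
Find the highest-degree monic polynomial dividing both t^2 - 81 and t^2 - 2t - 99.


Factor each:
  t^2 - 81 = (t + 9)(t - 9)
  t^2 - 2t - 99 = (t + 9)(t - 11)
Common monic factor: t + 9


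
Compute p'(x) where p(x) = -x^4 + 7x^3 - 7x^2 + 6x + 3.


Apply the power rule term by term:
  d/dx(-x^4) = -4x^3
  d/dx(7x^3) = 21x^2
  d/dx(-7x^2) = -14x
  d/dx(6x) = 6
  d/dx(3) = 0
p'(x) = -4x^3 + 21x^2 - 14x + 6


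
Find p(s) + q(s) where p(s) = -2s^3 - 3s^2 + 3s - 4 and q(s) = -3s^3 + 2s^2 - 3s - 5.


Align terms by degree and add:
  -2s^3 - 3s^2 + 3s - 4
  -3s^3 + 2s^2 - 3s - 5
= -5s^3 - s^2 - 9


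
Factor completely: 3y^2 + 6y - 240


Roots satisfy r1 + r2 = -b/a = -2 and r1*r2 = c/a = -80.
So r1 = -10, r2 = 8.
3y^2 + 6y - 240 = 3(y - r1)(y - r2) = 3(y + 10)(y - 8)


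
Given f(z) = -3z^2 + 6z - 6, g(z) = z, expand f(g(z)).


Substitute g(z) into f:
f(g(z)) = -3*(z)^2 + 6*(z) + (-6)
(z)^2 = z^2
Expand and combine: -3z^2 + 6z - 6


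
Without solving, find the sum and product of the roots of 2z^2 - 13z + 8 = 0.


For az^2+bz+c=0: sum = -b/a, product = c/a.
a=2, b=-13, c=8
Sum = -(-13)/2 = 13/2
Product = (8)/2 = 4


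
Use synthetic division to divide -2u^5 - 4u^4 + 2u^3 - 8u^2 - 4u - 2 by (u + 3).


Synthetic division with c = -3. Coefficients: -2, -4, 2, -8, -4, -2
Bring down -2.
  -2 * -3 = 6; 6 - 4 = 2
  2 * -3 = -6; -6 + 2 = -4
  -4 * -3 = 12; 12 - 8 = 4
  4 * -3 = -12; -12 - 4 = -16
  -16 * -3 = 48; 48 - 2 = 46
Quotient: -2u^4 + 2u^3 - 4u^2 + 4u - 16, Remainder: 46


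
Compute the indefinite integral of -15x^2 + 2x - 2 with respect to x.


Reverse power rule on each term:
  ∫ -15x^2 dx = -5x^3
  ∫ 2x dx = x^2
  ∫ -2 dx = -2x
F(x) = -5x^3 + x^2 - 2x + C


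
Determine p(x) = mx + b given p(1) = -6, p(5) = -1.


p(x) = mx + b. Using p(1)=-6, p(5)=-1:
m = (-6 + 1)/(1 - 5) = -5/-4 = 5/4
b = -6 - m*(1) = -6 - 5/4 = -29/4
p(x) = (5/4)x - (29/4)


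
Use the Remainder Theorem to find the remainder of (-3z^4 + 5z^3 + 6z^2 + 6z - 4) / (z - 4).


By the Remainder Theorem, the remainder equals p(4):
  -3*(4)^4 = -768
  5*(4)^3 = 320
  6*(4)^2 = 96
  6*(4)^1 = 24
  constant: -4
Sum: -768 + 320 + 96 + 24 - 4 = -332


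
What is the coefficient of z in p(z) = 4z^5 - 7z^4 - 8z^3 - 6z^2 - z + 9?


Read off the coefficient of z: -1


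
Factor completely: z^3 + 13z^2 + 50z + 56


Try integer roots (divisors of 56). z=-2: p(-2)=0.
Divide out (z + 2): quotient is z^2 + 11z + 28.
Factor the quadratic: (z + 4)(z + 7)
Result: (z + 2)(z + 4)(z + 7)


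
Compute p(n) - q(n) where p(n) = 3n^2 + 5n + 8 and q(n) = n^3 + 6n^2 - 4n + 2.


Distribute the minus sign:
  (3n^2 + 5n + 8)
- (n^3 + 6n^2 - 4n + 2)
Negate second polynomial: -n^3 - 6n^2 + 4n - 2
Add: -n^3 - 3n^2 + 9n + 6


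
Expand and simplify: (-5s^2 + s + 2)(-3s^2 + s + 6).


Distribute each term of the first polynomial:
  (-5s^2)(-3s^2 + s + 6) = 15s^4 - 5s^3 - 30s^2
  (s)(-3s^2 + s + 6) = -3s^3 + s^2 + 6s
  (2)(-3s^2 + s + 6) = -6s^2 + 2s + 12
Sum: 15s^4 - 8s^3 - 35s^2 + 8s + 12


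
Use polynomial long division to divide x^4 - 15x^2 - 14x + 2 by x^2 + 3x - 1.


(x^4 - 15x^2 - 14x + 2) / (x^2 + 3x - 1)
Step 1: x^2 * (x^2 + 3x - 1) = x^4 + 3x^3 - x^2; subtract.
Step 2: -3x * (x^2 + 3x - 1) = -3x^3 - 9x^2 + 3x; subtract.
Step 3: -5 * (x^2 + 3x - 1) = -5x^2 - 15x + 5; subtract.
Quotient: x^2 - 3x - 5, Remainder: -2x - 3


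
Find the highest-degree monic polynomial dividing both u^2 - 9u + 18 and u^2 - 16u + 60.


Factor each:
  u^2 - 9u + 18 = (u - 6)(u - 3)
  u^2 - 16u + 60 = (u - 6)(u - 10)
Common monic factor: u - 6


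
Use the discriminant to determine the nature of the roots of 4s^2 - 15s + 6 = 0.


D = b^2 - 4ac = (-15)^2 - 4(4)(6) = 225 - 96 = 129
Since D > 0: two distinct irrational roots


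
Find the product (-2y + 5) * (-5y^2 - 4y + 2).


Distribute each term of the first polynomial:
  (-2y)(-5y^2 - 4y + 2) = 10y^3 + 8y^2 - 4y
  (5)(-5y^2 - 4y + 2) = -25y^2 - 20y + 10
Sum: 10y^3 - 17y^2 - 24y + 10


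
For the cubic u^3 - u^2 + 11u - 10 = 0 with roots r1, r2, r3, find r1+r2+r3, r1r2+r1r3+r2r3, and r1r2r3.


Monic cubic u^3+bu^2+cu+d=0: sum=-b, pairwise sum=c, product=-d.
b=-1, c=11, d=-10
r1+r2+r3 = 1
r1r2+r1r3+r2r3 = 11
r1r2r3 = 10


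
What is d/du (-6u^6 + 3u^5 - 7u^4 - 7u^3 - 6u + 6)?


Apply the power rule term by term:
  d/du(-6u^6) = -36u^5
  d/du(3u^5) = 15u^4
  d/du(-7u^4) = -28u^3
  d/du(-7u^3) = -21u^2
  d/du(-6u) = -6
  d/du(6) = 0
p'(u) = -36u^5 + 15u^4 - 28u^3 - 21u^2 - 6


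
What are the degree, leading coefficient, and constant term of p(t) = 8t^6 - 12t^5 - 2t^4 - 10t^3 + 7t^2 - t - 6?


Highest power of t is 6, with coefficient 8. Constant term is -6.
Degree = 6, leading coefficient = 8, constant term = -6


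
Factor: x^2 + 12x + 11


Roots satisfy r1 + r2 = -b/a = -12 and r1*r2 = c/a = 11.
So r1 = -1, r2 = -11.
x^2 + 12x + 11 = (x - r1)(x - r2) = (x + 1)(x + 11)


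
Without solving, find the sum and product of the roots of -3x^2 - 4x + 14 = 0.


For ax^2+bx+c=0: sum = -b/a, product = c/a.
a=-3, b=-4, c=14
Sum = -(-4)/-3 = -4/3
Product = (14)/-3 = -14/3


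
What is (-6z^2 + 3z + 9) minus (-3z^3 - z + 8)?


Distribute the minus sign:
  (-6z^2 + 3z + 9)
- (-3z^3 - z + 8)
Negate second polynomial: 3z^3 + z - 8
Add: 3z^3 - 6z^2 + 4z + 1


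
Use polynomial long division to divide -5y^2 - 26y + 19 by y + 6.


(-5y^2 - 26y + 19) / (y + 6)
Step 1: -5y * (y + 6) = -5y^2 - 30y; subtract.
Step 2: 4 * (y + 6) = 4y + 24; subtract.
Quotient: -5y + 4, Remainder: -5


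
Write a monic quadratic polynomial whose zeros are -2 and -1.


p(s) = (s + 2)(s + 1)
Expand: s^2 + 3s + 2


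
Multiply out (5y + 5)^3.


Expand (5y + 5)^3 by repeated multiplication:
  (5y + 5)^2 = 25y^2 + 50y + 25
= 125y^3 + 375y^2 + 375y + 125


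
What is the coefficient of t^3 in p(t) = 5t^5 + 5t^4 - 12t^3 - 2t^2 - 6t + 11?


Read off the coefficient of t^3: -12


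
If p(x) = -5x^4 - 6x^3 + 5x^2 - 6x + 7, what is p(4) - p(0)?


p(4) = -1601
p(0) = 7
p(4) - p(0) = -1601 - 7 = -1608


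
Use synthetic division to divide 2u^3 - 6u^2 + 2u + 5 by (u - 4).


Synthetic division with c = 4. Coefficients: 2, -6, 2, 5
Bring down 2.
  2 * 4 = 8; 8 - 6 = 2
  2 * 4 = 8; 8 + 2 = 10
  10 * 4 = 40; 40 + 5 = 45
Quotient: 2u^2 + 2u + 10, Remainder: 45


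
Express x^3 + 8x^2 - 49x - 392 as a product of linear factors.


Try integer roots (divisors of -392). x=7: p(7)=0.
Divide out (x - 7): quotient is x^2 + 15x + 56.
Factor the quadratic: (x + 7)(x + 8)
Result: (x - 7)(x + 7)(x + 8)


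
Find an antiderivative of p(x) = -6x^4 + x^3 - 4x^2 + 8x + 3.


Reverse power rule on each term:
  ∫ -6x^4 dx = -(6/5)x^5
  ∫ x^3 dx = (1/4)x^4
  ∫ -4x^2 dx = -(4/3)x^3
  ∫ 8x dx = 4x^2
  ∫ 3 dx = 3x
F(x) = -(6/5)x^5 + (1/4)x^4 - (4/3)x^3 + 4x^2 + 3x + C


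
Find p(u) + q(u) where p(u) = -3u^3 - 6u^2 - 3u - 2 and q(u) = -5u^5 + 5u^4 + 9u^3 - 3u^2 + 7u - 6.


Align terms by degree and add:
  -3u^3 - 6u^2 - 3u - 2
  -5u^5 + 5u^4 + 9u^3 - 3u^2 + 7u - 6
= -5u^5 + 5u^4 + 6u^3 - 9u^2 + 4u - 8


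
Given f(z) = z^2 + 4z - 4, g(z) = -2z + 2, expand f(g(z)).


Substitute g(z) into f:
f(g(z)) = 1*(-2z + 2)^2 + 4*(-2z + 2) + (-4)
(-2z + 2)^2 = 4z^2 - 8z + 4
Expand and combine: 4z^2 - 16z + 8


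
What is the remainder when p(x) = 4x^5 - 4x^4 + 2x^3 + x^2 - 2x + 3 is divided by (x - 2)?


By the Remainder Theorem, the remainder equals p(2):
  4*(2)^5 = 128
  -4*(2)^4 = -64
  2*(2)^3 = 16
  1*(2)^2 = 4
  -2*(2)^1 = -4
  constant: 3
Sum: 128 - 64 + 16 + 4 - 4 + 3 = 83


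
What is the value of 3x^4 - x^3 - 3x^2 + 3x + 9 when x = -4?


Using direct substitution:
  3 * (-4)^4 = 768
  -1 * (-4)^3 = 64
  -3 * (-4)^2 = -48
  3 * (-4)^1 = -12
  constant: 9
Sum = 768 + 64 - 48 - 12 + 9 = 781


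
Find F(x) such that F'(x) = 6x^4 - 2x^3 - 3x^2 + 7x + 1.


Reverse power rule on each term:
  ∫ 6x^4 dx = (6/5)x^5
  ∫ -2x^3 dx = -(1/2)x^4
  ∫ -3x^2 dx = -x^3
  ∫ 7x dx = (7/2)x^2
  ∫ 1 dx = x
F(x) = (6/5)x^5 - (1/2)x^4 - x^3 + (7/2)x^2 + x + C


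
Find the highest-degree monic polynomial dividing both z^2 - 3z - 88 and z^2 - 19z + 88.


Factor each:
  z^2 - 3z - 88 = (z - 11)(z + 8)
  z^2 - 19z + 88 = (z - 11)(z - 8)
Common monic factor: z - 11


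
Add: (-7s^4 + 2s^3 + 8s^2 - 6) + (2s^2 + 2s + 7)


Align terms by degree and add:
  -7s^4 + 2s^3 + 8s^2 - 6
+ 2s^2 + 2s + 7
= -7s^4 + 2s^3 + 10s^2 + 2s + 1


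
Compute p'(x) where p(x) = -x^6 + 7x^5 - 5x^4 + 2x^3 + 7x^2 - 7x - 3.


Apply the power rule term by term:
  d/dx(-x^6) = -6x^5
  d/dx(7x^5) = 35x^4
  d/dx(-5x^4) = -20x^3
  d/dx(2x^3) = 6x^2
  d/dx(7x^2) = 14x
  d/dx(-7x) = -7
  d/dx(-3) = 0
p'(x) = -6x^5 + 35x^4 - 20x^3 + 6x^2 + 14x - 7


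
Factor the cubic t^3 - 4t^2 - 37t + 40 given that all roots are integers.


Try integer roots (divisors of 40). t=-5: p(-5)=0.
Divide out (t + 5): quotient is t^2 - 9t + 8.
Factor the quadratic: (t - 8)(t - 1)
Result: (t + 5)(t - 8)(t - 1)


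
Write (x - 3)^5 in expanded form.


Expand (x - 3)^5 by repeated multiplication:
  (x - 3)^2 = x^2 - 6x + 9
  (x - 3)^3 = x^3 - 9x^2 + 27x - 27
  (x - 3)^4 = x^4 - 12x^3 + 54x^2 - 108x + 81
= x^5 - 15x^4 + 90x^3 - 270x^2 + 405x - 243


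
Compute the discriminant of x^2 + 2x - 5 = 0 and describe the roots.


D = b^2 - 4ac = (2)^2 - 4(1)(-5) = 4 + 20 = 24
Since D > 0: two distinct irrational roots


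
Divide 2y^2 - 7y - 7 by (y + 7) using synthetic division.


Synthetic division with c = -7. Coefficients: 2, -7, -7
Bring down 2.
  2 * -7 = -14; -14 - 7 = -21
  -21 * -7 = 147; 147 - 7 = 140
Quotient: 2y - 21, Remainder: 140


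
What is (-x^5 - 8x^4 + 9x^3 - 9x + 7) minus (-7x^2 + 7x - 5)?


Distribute the minus sign:
  (-x^5 - 8x^4 + 9x^3 - 9x + 7)
- (-7x^2 + 7x - 5)
Negate second polynomial: 7x^2 - 7x + 5
Add: -x^5 - 8x^4 + 9x^3 + 7x^2 - 16x + 12


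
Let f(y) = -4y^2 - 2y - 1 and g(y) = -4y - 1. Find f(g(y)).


Substitute g(y) into f:
f(g(y)) = -4*(-4y - 1)^2 + (-2)*(-4y - 1) + (-1)
(-4y - 1)^2 = 16y^2 + 8y + 1
Expand and combine: -64y^2 - 24y - 3


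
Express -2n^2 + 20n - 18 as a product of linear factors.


Roots satisfy r1 + r2 = -b/a = 10 and r1*r2 = c/a = 9.
So r1 = 1, r2 = 9.
-2n^2 + 20n - 18 = -2(n - r1)(n - r2) = -2(n - 1)(n - 9)


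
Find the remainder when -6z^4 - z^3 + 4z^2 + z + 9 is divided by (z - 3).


By the Remainder Theorem, the remainder equals p(3):
  -6*(3)^4 = -486
  -1*(3)^3 = -27
  4*(3)^2 = 36
  1*(3)^1 = 3
  constant: 9
Sum: -486 - 27 + 36 + 3 + 9 = -465


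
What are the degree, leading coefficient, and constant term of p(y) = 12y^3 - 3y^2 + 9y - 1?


Highest power of y is 3, with coefficient 12. Constant term is -1.
Degree = 3, leading coefficient = 12, constant term = -1


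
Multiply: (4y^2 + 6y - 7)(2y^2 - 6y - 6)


Distribute each term of the first polynomial:
  (4y^2)(2y^2 - 6y - 6) = 8y^4 - 24y^3 - 24y^2
  (6y)(2y^2 - 6y - 6) = 12y^3 - 36y^2 - 36y
  (-7)(2y^2 - 6y - 6) = -14y^2 + 42y + 42
Sum: 8y^4 - 12y^3 - 74y^2 + 6y + 42


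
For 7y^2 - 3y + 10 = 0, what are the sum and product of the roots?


For ay^2+by+c=0: sum = -b/a, product = c/a.
a=7, b=-3, c=10
Sum = -(-3)/7 = 3/7
Product = (10)/7 = 10/7


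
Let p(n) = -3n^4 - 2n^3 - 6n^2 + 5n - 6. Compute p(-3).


Using direct substitution:
  -3 * (-3)^4 = -243
  -2 * (-3)^3 = 54
  -6 * (-3)^2 = -54
  5 * (-3)^1 = -15
  constant: -6
Sum = -243 + 54 - 54 - 15 - 6 = -264


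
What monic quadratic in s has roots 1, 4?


p(s) = (s - 1)(s - 4)
Expand: s^2 - 5s + 4


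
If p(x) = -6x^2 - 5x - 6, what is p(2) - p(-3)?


p(2) = -40
p(-3) = -45
p(2) - p(-3) = -40 + 45 = 5


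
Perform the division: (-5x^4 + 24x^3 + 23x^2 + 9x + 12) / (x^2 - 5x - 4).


(-5x^4 + 24x^3 + 23x^2 + 9x + 12) / (x^2 - 5x - 4)
Step 1: -5x^2 * (x^2 - 5x - 4) = -5x^4 + 25x^3 + 20x^2; subtract.
Step 2: -x * (x^2 - 5x - 4) = -x^3 + 5x^2 + 4x; subtract.
Step 3: -2 * (x^2 - 5x - 4) = -2x^2 + 10x + 8; subtract.
Quotient: -5x^2 - x - 2, Remainder: -5x + 4


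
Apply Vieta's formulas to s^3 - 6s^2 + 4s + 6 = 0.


Monic cubic s^3+bs^2+cs+d=0: sum=-b, pairwise sum=c, product=-d.
b=-6, c=4, d=6
r1+r2+r3 = 6
r1r2+r1r3+r2r3 = 4
r1r2r3 = -6


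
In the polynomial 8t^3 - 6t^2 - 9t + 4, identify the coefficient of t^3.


Read off the coefficient of t^3: 8


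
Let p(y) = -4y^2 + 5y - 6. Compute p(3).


Using direct substitution:
  -4 * (3)^2 = -36
  5 * (3)^1 = 15
  constant: -6
Sum = -36 + 15 - 6 = -27


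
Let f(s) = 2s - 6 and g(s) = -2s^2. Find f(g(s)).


Substitute g(s) into f:
f(g(s)) = 2*(-2s^2) + (-6)
Expand and combine: -4s^2 - 6


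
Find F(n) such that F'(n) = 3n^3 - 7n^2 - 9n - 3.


Reverse power rule on each term:
  ∫ 3n^3 dn = (3/4)n^4
  ∫ -7n^2 dn = -(7/3)n^3
  ∫ -9n dn = -(9/2)n^2
  ∫ -3 dn = -3n
F(n) = (3/4)n^4 - (7/3)n^3 - (9/2)n^2 - 3n + C


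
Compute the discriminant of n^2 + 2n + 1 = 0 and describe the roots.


D = b^2 - 4ac = (2)^2 - 4(1)(1) = 4 - 4 = 0
Since D = 0: one repeated real root


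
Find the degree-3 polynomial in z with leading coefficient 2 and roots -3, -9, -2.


p(z) = 2(z + 3)(z + 9)(z + 2)
Expand: 2z^3 + 28z^2 + 102z + 108


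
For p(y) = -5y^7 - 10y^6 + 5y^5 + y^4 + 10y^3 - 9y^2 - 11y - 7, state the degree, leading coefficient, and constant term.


Highest power of y is 7, with coefficient -5. Constant term is -7.
Degree = 7, leading coefficient = -5, constant term = -7


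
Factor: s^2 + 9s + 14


Roots satisfy r1 + r2 = -b/a = -9 and r1*r2 = c/a = 14.
So r1 = -2, r2 = -7.
s^2 + 9s + 14 = (s - r1)(s - r2) = (s + 2)(s + 7)


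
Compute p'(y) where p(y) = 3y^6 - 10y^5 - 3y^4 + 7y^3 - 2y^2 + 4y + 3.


Apply the power rule term by term:
  d/dy(3y^6) = 18y^5
  d/dy(-10y^5) = -50y^4
  d/dy(-3y^4) = -12y^3
  d/dy(7y^3) = 21y^2
  d/dy(-2y^2) = -4y
  d/dy(4y) = 4
  d/dy(3) = 0
p'(y) = 18y^5 - 50y^4 - 12y^3 + 21y^2 - 4y + 4


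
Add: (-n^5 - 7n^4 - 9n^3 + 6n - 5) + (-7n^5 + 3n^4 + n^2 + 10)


Align terms by degree and add:
  -n^5 - 7n^4 - 9n^3 + 6n - 5
  -7n^5 + 3n^4 + n^2 + 10
= -8n^5 - 4n^4 - 9n^3 + n^2 + 6n + 5


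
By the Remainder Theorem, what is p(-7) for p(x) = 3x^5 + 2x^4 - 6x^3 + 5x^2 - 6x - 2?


By the Remainder Theorem, the remainder equals p(-7):
  3*(-7)^5 = -50421
  2*(-7)^4 = 4802
  -6*(-7)^3 = 2058
  5*(-7)^2 = 245
  -6*(-7)^1 = 42
  constant: -2
Sum: -50421 + 4802 + 2058 + 245 + 42 - 2 = -43276


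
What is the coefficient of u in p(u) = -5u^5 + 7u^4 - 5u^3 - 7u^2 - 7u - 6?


Read off the coefficient of u: -7


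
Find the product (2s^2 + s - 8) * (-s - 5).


Distribute each term of the first polynomial:
  (2s^2)(-s - 5) = -2s^3 - 10s^2
  (s)(-s - 5) = -s^2 - 5s
  (-8)(-s - 5) = 8s + 40
Sum: -2s^3 - 11s^2 + 3s + 40


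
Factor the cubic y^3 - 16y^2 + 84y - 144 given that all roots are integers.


Try integer roots (divisors of -144). y=4: p(4)=0.
Divide out (y - 4): quotient is y^2 - 12y + 36.
Factor the quadratic: (y - 6)(y - 6)
Result: (y - 4)(y - 6)(y - 6)


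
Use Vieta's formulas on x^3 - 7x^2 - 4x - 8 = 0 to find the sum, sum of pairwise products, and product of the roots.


Monic cubic x^3+bx^2+cx+d=0: sum=-b, pairwise sum=c, product=-d.
b=-7, c=-4, d=-8
r1+r2+r3 = 7
r1r2+r1r3+r2r3 = -4
r1r2r3 = 8


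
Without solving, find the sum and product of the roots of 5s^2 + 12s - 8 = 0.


For as^2+bs+c=0: sum = -b/a, product = c/a.
a=5, b=12, c=-8
Sum = -(12)/5 = -12/5
Product = (-8)/5 = -8/5


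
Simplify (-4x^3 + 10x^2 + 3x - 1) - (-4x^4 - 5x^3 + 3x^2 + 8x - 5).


Distribute the minus sign:
  (-4x^3 + 10x^2 + 3x - 1)
- (-4x^4 - 5x^3 + 3x^2 + 8x - 5)
Negate second polynomial: 4x^4 + 5x^3 - 3x^2 - 8x + 5
Add: 4x^4 + x^3 + 7x^2 - 5x + 4


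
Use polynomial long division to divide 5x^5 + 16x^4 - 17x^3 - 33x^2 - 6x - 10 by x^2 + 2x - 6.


(5x^5 + 16x^4 - 17x^3 - 33x^2 - 6x - 10) / (x^2 + 2x - 6)
Step 1: 5x^3 * (x^2 + 2x - 6) = 5x^5 + 10x^4 - 30x^3; subtract.
Step 2: 6x^2 * (x^2 + 2x - 6) = 6x^4 + 12x^3 - 36x^2; subtract.
Step 3: x * (x^2 + 2x - 6) = x^3 + 2x^2 - 6x; subtract.
Step 4: 1 * (x^2 + 2x - 6) = x^2 + 2x - 6; subtract.
Quotient: 5x^3 + 6x^2 + x + 1, Remainder: -2x - 4


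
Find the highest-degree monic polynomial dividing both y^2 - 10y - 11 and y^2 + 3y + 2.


Factor each:
  y^2 - 10y - 11 = (y + 1)(y - 11)
  y^2 + 3y + 2 = (y + 1)(y + 2)
Common monic factor: y + 1


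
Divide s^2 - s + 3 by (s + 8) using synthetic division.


Synthetic division with c = -8. Coefficients: 1, -1, 3
Bring down 1.
  1 * -8 = -8; -8 - 1 = -9
  -9 * -8 = 72; 72 + 3 = 75
Quotient: s - 9, Remainder: 75


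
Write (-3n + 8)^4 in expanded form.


Expand (-3n + 8)^4 by repeated multiplication:
  (-3n + 8)^2 = 9n^2 - 48n + 64
  (-3n + 8)^3 = -27n^3 + 216n^2 - 576n + 512
= 81n^4 - 864n^3 + 3456n^2 - 6144n + 4096
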